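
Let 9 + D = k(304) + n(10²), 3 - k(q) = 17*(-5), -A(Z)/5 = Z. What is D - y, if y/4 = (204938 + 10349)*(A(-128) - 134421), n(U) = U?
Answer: 115205240767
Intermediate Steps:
A(Z) = -5*Z
k(q) = 88 (k(q) = 3 - 17*(-5) = 3 - 1*(-85) = 3 + 85 = 88)
D = 179 (D = -9 + (88 + 10²) = -9 + (88 + 100) = -9 + 188 = 179)
y = -115205240588 (y = 4*((204938 + 10349)*(-5*(-128) - 134421)) = 4*(215287*(640 - 134421)) = 4*(215287*(-133781)) = 4*(-28801310147) = -115205240588)
D - y = 179 - 1*(-115205240588) = 179 + 115205240588 = 115205240767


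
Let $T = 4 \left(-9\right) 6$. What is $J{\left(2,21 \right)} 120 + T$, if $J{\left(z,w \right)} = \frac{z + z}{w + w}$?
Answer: $- \frac{1432}{7} \approx -204.57$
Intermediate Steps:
$T = -216$ ($T = \left(-36\right) 6 = -216$)
$J{\left(z,w \right)} = \frac{z}{w}$ ($J{\left(z,w \right)} = \frac{2 z}{2 w} = 2 z \frac{1}{2 w} = \frac{z}{w}$)
$J{\left(2,21 \right)} 120 + T = \frac{2}{21} \cdot 120 - 216 = \frac{80}{7} - 216 = - \frac{1432}{7}$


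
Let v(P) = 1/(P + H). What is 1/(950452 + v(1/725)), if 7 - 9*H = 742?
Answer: 177622/168821182969 ≈ 1.0521e-6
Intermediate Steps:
H = -245/3 (H = 7/9 - 1/9*742 = 7/9 - 742/9 = -245/3 ≈ -81.667)
v(P) = 1/(-245/3 + P) (v(P) = 1/(P - 245/3) = 1/(-245/3 + P))
1/(950452 + v(1/725)) = 1/(950452 + 3/(-245 + 3/725)) = 1/(950452 + 3/(-177622/725)) = 1/(950452 + 3*(-725/177622)) = 1/(950452 - 2175/177622) = 1/(168821182969/177622) = 177622/168821182969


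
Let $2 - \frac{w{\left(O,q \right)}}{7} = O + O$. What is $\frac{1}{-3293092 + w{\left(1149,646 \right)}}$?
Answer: $- \frac{1}{3309164} \approx -3.0219 \cdot 10^{-7}$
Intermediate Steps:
$w{\left(O,q \right)} = 14 - 14 O$ ($w{\left(O,q \right)} = 14 - 7 \left(O + O\right) = 14 - 7 \cdot 2 O = 14 - 14 O$)
$\frac{1}{-3293092 + w{\left(1149,646 \right)}} = \frac{1}{-3293092 + \left(14 - 16086\right)} = \frac{1}{-3293092 - 16072} = \frac{1}{-3309164} = - \frac{1}{3309164}$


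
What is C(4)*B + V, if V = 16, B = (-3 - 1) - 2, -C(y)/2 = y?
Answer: 64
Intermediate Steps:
C(y) = -2*y
B = -6 (B = -4 - 2 = -6)
C(4)*B + V = -2*4*(-6) + 16 = -8*(-6) + 16 = 48 + 16 = 64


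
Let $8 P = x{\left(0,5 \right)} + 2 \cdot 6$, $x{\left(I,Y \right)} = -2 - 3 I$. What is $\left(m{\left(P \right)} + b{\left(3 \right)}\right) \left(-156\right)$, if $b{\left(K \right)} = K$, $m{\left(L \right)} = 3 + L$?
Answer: $-1131$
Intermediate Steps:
$P = \frac{5}{4}$ ($P = \frac{\left(-2 - 0\right) + 2 \cdot 6}{8} = \frac{\left(-2 + 0\right) + 12}{8} = \frac{-2 + 12}{8} = \frac{1}{8} \cdot 10 = \frac{5}{4} \approx 1.25$)
$\left(m{\left(P \right)} + b{\left(3 \right)}\right) \left(-156\right) = \left(\left(3 + \frac{5}{4}\right) + 3\right) \left(-156\right) = \left(\frac{17}{4} + 3\right) \left(-156\right) = \frac{29}{4} \left(-156\right) = -1131$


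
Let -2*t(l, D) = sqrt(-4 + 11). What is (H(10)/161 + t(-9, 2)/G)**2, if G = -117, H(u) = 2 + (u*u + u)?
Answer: 14021239/28965924 + 16*sqrt(7)/2691 ≈ 0.49979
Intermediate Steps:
t(l, D) = -sqrt(7)/2 (t(l, D) = -sqrt(-4 + 11)/2 = -sqrt(7)/2)
H(u) = 2 + u + u**2 (H(u) = 2 + (u**2 + u) = 2 + (u + u**2) = 2 + u + u**2)
(H(10)/161 + t(-9, 2)/G)**2 = ((2 + 10 + 10**2)/161 - sqrt(7)/2/(-117))**2 = ((2 + 10 + 100)*(1/161) - sqrt(7)/2*(-1/117))**2 = (112*(1/161) + sqrt(7)/234)**2 = (16/23 + sqrt(7)/234)**2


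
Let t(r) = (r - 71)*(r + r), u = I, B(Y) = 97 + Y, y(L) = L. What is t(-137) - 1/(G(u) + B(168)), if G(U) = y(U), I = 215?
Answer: 27356159/480 ≈ 56992.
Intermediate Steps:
u = 215
t(r) = 2*r*(-71 + r) (t(r) = (-71 + r)*(2*r) = 2*r*(-71 + r))
G(U) = U
t(-137) - 1/(G(u) + B(168)) = 2*(-137)*(-71 - 137) - 1/(215 + (97 + 168)) = 2*(-137)*(-208) - 1/(215 + 265) = 56992 - 1/480 = 27356159/480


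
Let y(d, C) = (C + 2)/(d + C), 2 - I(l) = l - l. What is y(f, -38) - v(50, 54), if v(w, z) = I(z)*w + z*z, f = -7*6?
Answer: -60311/20 ≈ -3015.6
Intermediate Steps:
f = -42
I(l) = 2 (I(l) = 2 - (l - l) = 2 - 1*0 = 2 + 0 = 2)
v(w, z) = z² + 2*w (v(w, z) = 2*w + z*z = 2*w + z² = z² + 2*w)
y(d, C) = (2 + C)/(C + d)
y(f, -38) - v(50, 54) = (2 - 38)/(-38 - 42) - (54² + 2*50) = -36/(-80) - (2916 + 100) = -1/80*(-36) - 1*3016 = 9/20 - 3016 = -60311/20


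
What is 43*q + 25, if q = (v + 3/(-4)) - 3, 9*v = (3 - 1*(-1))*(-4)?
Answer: -7657/36 ≈ -212.69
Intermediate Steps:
v = -16/9 (v = ((3 - 1*(-1))*(-4))/9 = ((3 + 1)*(-4))/9 = (4*(-4))/9 = (⅑)*(-16) = -16/9 ≈ -1.7778)
q = -199/36 (q = (-16/9 + 3/(-4)) - 3 = (-16/9 + 3*(-¼)) - 3 = (-16/9 - ¾) - 3 = -91/36 - 3 = -199/36 ≈ -5.5278)
43*q + 25 = 43*(-199/36) + 25 = -8557/36 + 25 = -7657/36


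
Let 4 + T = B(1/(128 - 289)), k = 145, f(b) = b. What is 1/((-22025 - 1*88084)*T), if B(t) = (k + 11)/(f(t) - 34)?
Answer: 1825/1725628248 ≈ 1.0576e-6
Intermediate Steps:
B(t) = 156/(-34 + t) (B(t) = (145 + 11)/(t - 34) = 156/(-34 + t))
T = -15672/1825 (T = -4 + 156/(-34 + 1/(128 - 289)) = -4 + 156/(-34 + 1/(-161)) = -4 + 156/(-34 - 1/161) = -4 + 156/(-5475/161) = -4 + 156*(-161/5475) = -4 - 8372/1825 = -15672/1825 ≈ -8.5874)
1/((-22025 - 1*88084)*T) = 1/((-22025 - 1*88084)*(-15672/1825)) = -1825/15672/(-22025 - 88084) = -1825/15672/(-110109) = -1/110109*(-1825/15672) = 1825/1725628248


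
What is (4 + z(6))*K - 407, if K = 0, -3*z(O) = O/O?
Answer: -407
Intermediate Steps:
z(O) = -1/3 (z(O) = -O/(3*O) = -1/3*1 = -1/3)
(4 + z(6))*K - 407 = (4 - 1/3)*0 - 407 = (11/3)*0 - 407 = 0 - 407 = -407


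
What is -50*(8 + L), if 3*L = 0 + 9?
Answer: -550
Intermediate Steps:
L = 3 (L = (0 + 9)/3 = (1/3)*9 = 3)
-50*(8 + L) = -50*(8 + 3) = -50*11 = -550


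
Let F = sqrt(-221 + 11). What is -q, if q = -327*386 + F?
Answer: 126222 - I*sqrt(210) ≈ 1.2622e+5 - 14.491*I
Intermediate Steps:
F = I*sqrt(210) (F = sqrt(-210) = I*sqrt(210) ≈ 14.491*I)
q = -126222 + I*sqrt(210) (q = -327*386 + I*sqrt(210) = -126222 + I*sqrt(210) ≈ -1.2622e+5 + 14.491*I)
-q = -(-126222 + I*sqrt(210)) = 126222 - I*sqrt(210)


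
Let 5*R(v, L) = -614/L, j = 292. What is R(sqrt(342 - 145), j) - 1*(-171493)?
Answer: 125189583/730 ≈ 1.7149e+5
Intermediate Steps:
R(v, L) = -614/(5*L) (R(v, L) = (-614/L)/5 = -614/(5*L))
R(sqrt(342 - 145), j) - 1*(-171493) = -614/5/292 - 1*(-171493) = -614/5*1/292 + 171493 = -307/730 + 171493 = 125189583/730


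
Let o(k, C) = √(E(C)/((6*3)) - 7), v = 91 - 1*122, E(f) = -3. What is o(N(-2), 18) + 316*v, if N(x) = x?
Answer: -9796 + I*√258/6 ≈ -9796.0 + 2.6771*I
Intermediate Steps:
v = -31 (v = 91 - 122 = -31)
o(k, C) = I*√258/6 (o(k, C) = √(-3/(6*3) - 7) = √(-3/18 - 7) = √(-3*1/18 - 7) = √(-⅙ - 7) = √(-43/6) = I*√258/6)
o(N(-2), 18) + 316*v = I*√258/6 + 316*(-31) = I*√258/6 - 9796 = -9796 + I*√258/6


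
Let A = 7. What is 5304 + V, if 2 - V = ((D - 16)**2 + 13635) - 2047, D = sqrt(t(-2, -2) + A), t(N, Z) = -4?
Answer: -6541 + 32*sqrt(3) ≈ -6485.6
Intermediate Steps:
D = sqrt(3) (D = sqrt(-4 + 7) = sqrt(3) ≈ 1.7320)
V = -11586 - (-16 + sqrt(3))**2 (V = 2 - (((sqrt(3) - 16)**2 + 13635) - 2047) = 2 - (((-16 + sqrt(3))**2 + 13635) - 2047) = 2 - ((13635 + (-16 + sqrt(3))**2) - 2047) = 2 - (11588 + (-16 + sqrt(3))**2) = 2 + (-11588 - (-16 + sqrt(3))**2) = -11586 - (-16 + sqrt(3))**2 ≈ -11790.)
5304 + V = 5304 + (-11845 + 32*sqrt(3)) = -6541 + 32*sqrt(3)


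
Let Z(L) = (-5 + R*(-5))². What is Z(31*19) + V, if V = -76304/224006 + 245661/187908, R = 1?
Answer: 708323891789/7015419908 ≈ 100.97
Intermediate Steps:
Z(L) = 100 (Z(L) = (-5 + 1*(-5))² = (-5 - 5)² = (-10)² = 100)
V = 6781900989/7015419908 (V = -76304*1/224006 + 245661*(1/187908) = -38152/112003 + 81887/62636 = 6781900989/7015419908 ≈ 0.96671)
Z(31*19) + V = 100 + 6781900989/7015419908 = 708323891789/7015419908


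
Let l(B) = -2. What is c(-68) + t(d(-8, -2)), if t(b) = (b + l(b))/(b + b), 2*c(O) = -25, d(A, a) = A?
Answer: -95/8 ≈ -11.875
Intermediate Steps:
c(O) = -25/2 (c(O) = (1/2)*(-25) = -25/2)
t(b) = (-2 + b)/(2*b) (t(b) = (b - 2)/(b + b) = (-2 + b)/((2*b)) = (-2 + b)*(1/(2*b)) = (-2 + b)/(2*b))
c(-68) + t(d(-8, -2)) = -25/2 + (1/2)*(-2 - 8)/(-8) = -25/2 + (1/2)*(-1/8)*(-10) = -25/2 + 5/8 = -95/8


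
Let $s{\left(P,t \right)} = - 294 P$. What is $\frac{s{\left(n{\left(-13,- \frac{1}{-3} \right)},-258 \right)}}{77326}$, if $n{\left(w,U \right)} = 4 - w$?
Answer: $- \frac{2499}{38663} \approx -0.064635$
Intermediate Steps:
$\frac{s{\left(n{\left(-13,- \frac{1}{-3} \right)},-258 \right)}}{77326} = \frac{\left(-294\right) \left(4 - -13\right)}{77326} = - 294 \left(4 + 13\right) \frac{1}{77326} = \left(-294\right) 17 \cdot \frac{1}{77326} = \left(-4998\right) \frac{1}{77326} = - \frac{2499}{38663}$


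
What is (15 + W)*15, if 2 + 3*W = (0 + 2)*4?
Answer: 255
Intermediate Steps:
W = 2 (W = -2/3 + ((0 + 2)*4)/3 = -2/3 + (2*4)/3 = -2/3 + (1/3)*8 = -2/3 + 8/3 = 2)
(15 + W)*15 = (15 + 2)*15 = 17*15 = 255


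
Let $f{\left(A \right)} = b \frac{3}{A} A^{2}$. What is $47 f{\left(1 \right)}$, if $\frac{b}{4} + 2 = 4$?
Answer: $1128$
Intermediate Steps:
$b = 8$ ($b = -8 + 4 \cdot 4 = -8 + 16 = 8$)
$f{\left(A \right)} = 24 A$ ($f{\left(A \right)} = 8 \frac{3}{A} A^{2} = 8 \cdot 3 A = 24 A$)
$47 f{\left(1 \right)} = 47 \cdot 24 \cdot 1 = 47 \cdot 24 = 1128$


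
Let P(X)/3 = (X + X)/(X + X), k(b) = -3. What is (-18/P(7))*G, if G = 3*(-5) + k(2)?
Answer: 108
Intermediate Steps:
P(X) = 3 (P(X) = 3*((X + X)/(X + X)) = 3*((2*X)/((2*X))) = 3*((2*X)*(1/(2*X))) = 3*1 = 3)
G = -18 (G = 3*(-5) - 3 = -15 - 3 = -18)
(-18/P(7))*G = -18/3*(-18) = -18*1/3*(-18) = -6*(-18) = 108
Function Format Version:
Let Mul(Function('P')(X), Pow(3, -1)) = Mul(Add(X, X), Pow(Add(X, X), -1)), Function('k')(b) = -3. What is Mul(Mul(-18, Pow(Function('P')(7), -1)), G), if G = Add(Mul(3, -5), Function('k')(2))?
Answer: 108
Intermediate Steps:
Function('P')(X) = 3 (Function('P')(X) = Mul(3, Mul(Add(X, X), Pow(Add(X, X), -1))) = Mul(3, Mul(Mul(2, X), Pow(Mul(2, X), -1))) = Mul(3, Mul(Mul(2, X), Mul(Rational(1, 2), Pow(X, -1)))) = Mul(3, 1) = 3)
G = -18 (G = Add(Mul(3, -5), -3) = Add(-15, -3) = -18)
Mul(Mul(-18, Pow(Function('P')(7), -1)), G) = Mul(Mul(-18, Pow(3, -1)), -18) = Mul(Mul(-18, Rational(1, 3)), -18) = Mul(-6, -18) = 108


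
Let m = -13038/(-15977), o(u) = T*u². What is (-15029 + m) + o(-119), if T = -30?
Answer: -7027614205/15977 ≈ -4.3986e+5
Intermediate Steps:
o(u) = -30*u²
m = 13038/15977 (m = -13038*(-1/15977) = 13038/15977 ≈ 0.81605)
(-15029 + m) + o(-119) = (-15029 + 13038/15977) - 30*(-119)² = -240105295/15977 - 30*14161 = -240105295/15977 - 424830 = -7027614205/15977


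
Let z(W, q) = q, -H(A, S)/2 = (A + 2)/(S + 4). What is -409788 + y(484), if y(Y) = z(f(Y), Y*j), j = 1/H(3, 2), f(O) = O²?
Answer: -2050392/5 ≈ -4.1008e+5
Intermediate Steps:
H(A, S) = -2*(2 + A)/(4 + S) (H(A, S) = -2*(A + 2)/(S + 4) = -2*(2 + A)/(4 + S))
j = -⅗ (j = 1/(2*(-2 - 1*3)/(4 + 2)) = 1/(2*(-2 - 3)/6) = 1/(2*(⅙)*(-5)) = 1/(-5/3) = -⅗ ≈ -0.60000)
y(Y) = -3*Y/5 (y(Y) = Y*(-⅗) = -3*Y/5)
-409788 + y(484) = -409788 - ⅗*484 = -409788 - 1452/5 = -2050392/5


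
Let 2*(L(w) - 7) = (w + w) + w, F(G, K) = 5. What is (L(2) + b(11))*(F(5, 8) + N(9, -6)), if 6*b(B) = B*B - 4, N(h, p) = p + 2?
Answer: 59/2 ≈ 29.500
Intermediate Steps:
N(h, p) = 2 + p
b(B) = -⅔ + B²/6 (b(B) = (B*B - 4)/6 = (B² - 4)/6 = (-4 + B²)/6 = -⅔ + B²/6)
L(w) = 7 + 3*w/2 (L(w) = 7 + ((w + w) + w)/2 = 7 + (2*w + w)/2 = 7 + (3*w)/2 = 7 + 3*w/2)
(L(2) + b(11))*(F(5, 8) + N(9, -6)) = ((7 + (3/2)*2) + (-⅔ + (⅙)*11²))*(5 + (2 - 6)) = ((7 + 3) + (-⅔ + (⅙)*121))*(5 - 4) = (10 + (-⅔ + 121/6))*1 = (10 + 39/2)*1 = (59/2)*1 = 59/2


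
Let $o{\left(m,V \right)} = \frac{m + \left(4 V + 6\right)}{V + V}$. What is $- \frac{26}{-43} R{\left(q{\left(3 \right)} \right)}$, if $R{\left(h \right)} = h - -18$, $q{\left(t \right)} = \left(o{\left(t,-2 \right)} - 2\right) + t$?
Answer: $\frac{975}{86} \approx 11.337$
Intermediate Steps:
$o{\left(m,V \right)} = \frac{6 + m + 4 V}{2 V}$ ($o{\left(m,V \right)} = \frac{m + \left(6 + 4 V\right)}{2 V} = \left(6 + m + 4 V\right) \frac{1}{2 V} = \frac{6 + m + 4 V}{2 V}$)
$q{\left(t \right)} = - \frac{3}{2} + \frac{3 t}{4}$ ($q{\left(t \right)} = \left(\frac{6 + t + 4 \left(-2\right)}{2 \left(-2\right)} - 2\right) + t = \left(\frac{1}{2} \left(- \frac{1}{2}\right) \left(6 + t - 8\right) - 2\right) + t = \left(\frac{1}{2} \left(- \frac{1}{2}\right) \left(-2 + t\right) - 2\right) + t = \left(\left(\frac{1}{2} - \frac{t}{4}\right) - 2\right) + t = \left(- \frac{3}{2} - \frac{t}{4}\right) + t = - \frac{3}{2} + \frac{3 t}{4}$)
$R{\left(h \right)} = 18 + h$ ($R{\left(h \right)} = h + 18 = 18 + h$)
$- \frac{26}{-43} R{\left(q{\left(3 \right)} \right)} = - \frac{26}{-43} \left(18 + \left(- \frac{3}{2} + \frac{3}{4} \cdot 3\right)\right) = \left(-26\right) \left(- \frac{1}{43}\right) \left(18 + \left(- \frac{3}{2} + \frac{9}{4}\right)\right) = \frac{26 \left(18 + \frac{3}{4}\right)}{43} = \frac{26}{43} \cdot \frac{75}{4} = \frac{975}{86}$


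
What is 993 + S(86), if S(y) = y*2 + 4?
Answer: 1169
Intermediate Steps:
S(y) = 4 + 2*y (S(y) = 2*y + 4 = 4 + 2*y)
993 + S(86) = 993 + (4 + 2*86) = 993 + (4 + 172) = 993 + 176 = 1169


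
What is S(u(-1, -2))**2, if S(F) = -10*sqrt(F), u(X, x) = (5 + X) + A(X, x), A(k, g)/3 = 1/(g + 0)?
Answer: 250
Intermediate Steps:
A(k, g) = 3/g (A(k, g) = 3/(g + 0) = 3/g)
u(X, x) = 5 + X + 3/x (u(X, x) = (5 + X) + 3/x = 5 + X + 3/x)
S(u(-1, -2))**2 = (-10*sqrt(5 - 1 + 3/(-2)))**2 = (-10*sqrt(5 - 1 + 3*(-1/2)))**2 = (-10*sqrt(5 - 1 - 3/2))**2 = (-5*sqrt(10))**2 = 250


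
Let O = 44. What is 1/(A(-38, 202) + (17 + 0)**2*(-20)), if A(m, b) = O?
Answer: -1/5736 ≈ -0.00017434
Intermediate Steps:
A(m, b) = 44
1/(A(-38, 202) + (17 + 0)**2*(-20)) = 1/(44 + (17 + 0)**2*(-20)) = 1/(44 + 17**2*(-20)) = 1/(44 + 289*(-20)) = 1/(44 - 5780) = 1/(-5736) = -1/5736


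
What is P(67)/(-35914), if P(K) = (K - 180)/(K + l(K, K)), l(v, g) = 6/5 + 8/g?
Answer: 37855/821963718 ≈ 4.6054e-5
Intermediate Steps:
l(v, g) = 6/5 + 8/g (l(v, g) = 6*(⅕) + 8/g = 6/5 + 8/g)
P(K) = (-180 + K)/(6/5 + K + 8/K) (P(K) = (K - 180)/(K + (6/5 + 8/K)) = (-180 + K)/(6/5 + K + 8/K))
P(67)/(-35914) = (5*67*(-180 + 67)/(40 + 5*67² + 6*67))/(-35914) = (5*67*(-113)/(40 + 5*4489 + 402))*(-1/35914) = (5*67*(-113)/(40 + 22445 + 402))*(-1/35914) = (5*67*(-113)/22887)*(-1/35914) = (5*67*(1/22887)*(-113))*(-1/35914) = -37855/22887*(-1/35914) = 37855/821963718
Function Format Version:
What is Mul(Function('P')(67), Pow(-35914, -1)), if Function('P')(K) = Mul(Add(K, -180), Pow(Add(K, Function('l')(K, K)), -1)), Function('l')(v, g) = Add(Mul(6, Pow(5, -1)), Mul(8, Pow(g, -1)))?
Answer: Rational(37855, 821963718) ≈ 4.6054e-5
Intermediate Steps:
Function('l')(v, g) = Add(Rational(6, 5), Mul(8, Pow(g, -1))) (Function('l')(v, g) = Add(Mul(6, Rational(1, 5)), Mul(8, Pow(g, -1))) = Add(Rational(6, 5), Mul(8, Pow(g, -1))))
Function('P')(K) = Mul(Pow(Add(Rational(6, 5), K, Mul(8, Pow(K, -1))), -1), Add(-180, K)) (Function('P')(K) = Mul(Add(K, -180), Pow(Add(K, Add(Rational(6, 5), Mul(8, Pow(K, -1)))), -1)) = Mul(Add(-180, K), Pow(Add(Rational(6, 5), K, Mul(8, Pow(K, -1))), -1)) = Mul(Pow(Add(Rational(6, 5), K, Mul(8, Pow(K, -1))), -1), Add(-180, K)))
Mul(Function('P')(67), Pow(-35914, -1)) = Mul(Mul(5, 67, Pow(Add(40, Mul(5, Pow(67, 2)), Mul(6, 67)), -1), Add(-180, 67)), Pow(-35914, -1)) = Mul(Mul(5, 67, Pow(Add(40, Mul(5, 4489), 402), -1), -113), Rational(-1, 35914)) = Mul(Mul(5, 67, Pow(Add(40, 22445, 402), -1), -113), Rational(-1, 35914)) = Mul(Mul(5, 67, Pow(22887, -1), -113), Rational(-1, 35914)) = Mul(Mul(5, 67, Rational(1, 22887), -113), Rational(-1, 35914)) = Mul(Rational(-37855, 22887), Rational(-1, 35914)) = Rational(37855, 821963718)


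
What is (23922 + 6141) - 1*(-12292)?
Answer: 42355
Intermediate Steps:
(23922 + 6141) - 1*(-12292) = 30063 + 12292 = 42355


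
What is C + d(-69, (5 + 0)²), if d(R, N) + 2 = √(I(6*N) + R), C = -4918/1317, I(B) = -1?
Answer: -7552/1317 + I*√70 ≈ -5.7342 + 8.3666*I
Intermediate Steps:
C = -4918/1317 (C = -4918*1/1317 = -4918/1317 ≈ -3.7342)
d(R, N) = -2 + √(-1 + R)
C + d(-69, (5 + 0)²) = -4918/1317 + (-2 + √(-1 - 69)) = -4918/1317 + (-2 + √(-70)) = -4918/1317 + (-2 + I*√70) = -7552/1317 + I*√70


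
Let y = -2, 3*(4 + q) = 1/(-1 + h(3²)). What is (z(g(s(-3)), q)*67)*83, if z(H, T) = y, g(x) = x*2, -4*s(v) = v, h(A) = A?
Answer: -11122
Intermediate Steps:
s(v) = -v/4
q = -95/24 (q = -4 + 1/(3*(-1 + 3²)) = -4 + 1/(3*(-1 + 9)) = -4 + (⅓)/8 = -4 + (⅓)*(⅛) = -4 + 1/24 = -95/24 ≈ -3.9583)
g(x) = 2*x
z(H, T) = -2
(z(g(s(-3)), q)*67)*83 = -2*67*83 = -134*83 = -11122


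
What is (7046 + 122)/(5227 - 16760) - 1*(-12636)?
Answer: 145723820/11533 ≈ 12635.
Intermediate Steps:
(7046 + 122)/(5227 - 16760) - 1*(-12636) = 7168/(-11533) + 12636 = 7168*(-1/11533) + 12636 = -7168/11533 + 12636 = 145723820/11533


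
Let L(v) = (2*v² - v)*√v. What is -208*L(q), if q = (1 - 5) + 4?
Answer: 0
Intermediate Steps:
q = 0 (q = -4 + 4 = 0)
L(v) = √v*(-v + 2*v²) (L(v) = (-v + 2*v²)*√v = √v*(-v + 2*v²))
-208*L(q) = -208*0^(3/2)*(-1 + 2*0) = -0*(-1 + 0) = -0*(-1) = -208*0 = 0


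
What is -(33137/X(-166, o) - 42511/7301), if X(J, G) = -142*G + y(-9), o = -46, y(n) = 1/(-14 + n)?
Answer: 117453662/156695105 ≈ 0.74957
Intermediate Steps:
X(J, G) = -1/23 - 142*G (X(J, G) = -142*G + 1/(-14 - 9) = -142*G + 1/(-23) = -142*G - 1/23 = -1/23 - 142*G)
-(33137/X(-166, o) - 42511/7301) = -(33137/(-1/23 - 142*(-46)) - 42511/7301) = -(33137/(-1/23 + 6532) - 42511*1/7301) = -(33137/(150235/23) - 6073/1043) = -(33137*(23/150235) - 6073/1043) = -(762151/150235 - 6073/1043) = -1*(-117453662/156695105) = 117453662/156695105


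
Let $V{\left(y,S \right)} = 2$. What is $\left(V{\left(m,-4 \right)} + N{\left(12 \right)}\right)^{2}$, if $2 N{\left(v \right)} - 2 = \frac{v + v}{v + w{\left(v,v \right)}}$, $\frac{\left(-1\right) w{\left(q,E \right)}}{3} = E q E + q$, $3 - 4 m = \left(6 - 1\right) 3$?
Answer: $\frac{1692601}{188356} \approx 8.9862$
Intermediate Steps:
$m = -3$ ($m = \frac{3}{4} - \frac{\left(6 - 1\right) 3}{4} = \frac{3}{4} - \frac{5 \cdot 3}{4} = \frac{3}{4} - \frac{15}{4} = -3$)
$w{\left(q,E \right)} = - 3 q - 3 q E^{2}$ ($w{\left(q,E \right)} = - 3 \left(E q E + q\right) = - 3 \left(q E^{2} + q\right) = - 3 \left(q + q E^{2}\right) = - 3 q - 3 q E^{2}$)
$N{\left(v \right)} = 1 + \frac{v}{v - 3 v \left(1 + v^{2}\right)}$ ($N{\left(v \right)} = 1 + \frac{\left(v + v\right) \frac{1}{v - 3 v \left(1 + v^{2}\right)}}{2} = 1 + \frac{2 v \frac{1}{v - 3 v \left(1 + v^{2}\right)}}{2} = 1 + \frac{v}{v - 3 v \left(1 + v^{2}\right)}$)
$\left(V{\left(m,-4 \right)} + N{\left(12 \right)}\right)^{2} = \left(2 + \frac{1 + 3 \cdot 12^{2}}{2 + 3 \cdot 12^{2}}\right)^{2} = \left(2 + \frac{1 + 3 \cdot 144}{2 + 3 \cdot 144}\right)^{2} = \left(2 + \frac{1 + 432}{2 + 432}\right)^{2} = \left(2 + \frac{1}{434} \cdot 433\right)^{2} = \left(2 + \frac{433}{434}\right)^{2} = \left(\frac{1301}{434}\right)^{2} = \frac{1692601}{188356}$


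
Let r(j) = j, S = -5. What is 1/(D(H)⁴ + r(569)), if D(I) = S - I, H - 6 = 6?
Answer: 1/84090 ≈ 1.1892e-5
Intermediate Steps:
H = 12 (H = 6 + 6 = 12)
D(I) = -5 - I
1/(D(H)⁴ + r(569)) = 1/((-5 - 1*12)⁴ + 569) = 1/((-5 - 12)⁴ + 569) = 1/((-17)⁴ + 569) = 1/(83521 + 569) = 1/84090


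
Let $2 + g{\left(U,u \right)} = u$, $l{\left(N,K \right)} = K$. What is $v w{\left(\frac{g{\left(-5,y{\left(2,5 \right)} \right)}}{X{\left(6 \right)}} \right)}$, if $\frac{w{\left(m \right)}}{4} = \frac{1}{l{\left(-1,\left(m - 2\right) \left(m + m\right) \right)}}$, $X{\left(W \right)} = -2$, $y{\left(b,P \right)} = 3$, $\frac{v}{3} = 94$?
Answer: $\frac{2256}{5} \approx 451.2$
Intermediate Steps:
$v = 282$ ($v = 3 \cdot 94 = 282$)
$g{\left(U,u \right)} = -2 + u$
$w{\left(m \right)} = \frac{2}{m \left(-2 + m\right)}$ ($w{\left(m \right)} = \frac{4}{\left(m - 2\right) \left(m + m\right)} = \frac{4}{\left(-2 + m\right) 2 m} = \frac{4}{2 m \left(-2 + m\right)} = 4 \frac{1}{2 m \left(-2 + m\right)} = \frac{2}{m \left(-2 + m\right)}$)
$v w{\left(\frac{g{\left(-5,y{\left(2,5 \right)} \right)}}{X{\left(6 \right)}} \right)} = 282 \frac{2}{\frac{-2 + 3}{-2} \left(-2 + \frac{-2 + 3}{-2}\right)} = 282 \frac{2}{1 \left(- \frac{1}{2}\right) \left(-2 + 1 \left(- \frac{1}{2}\right)\right)} = 282 \frac{2}{\left(- \frac{1}{2}\right) \left(-2 - \frac{1}{2}\right)} = 282 \cdot 2 \left(-2\right) \frac{1}{- \frac{5}{2}} = 282 \cdot 2 \left(-2\right) \left(- \frac{2}{5}\right) = 282 \cdot \frac{8}{5} = \frac{2256}{5}$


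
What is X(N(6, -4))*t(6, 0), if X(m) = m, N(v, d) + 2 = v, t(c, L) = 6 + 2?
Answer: 32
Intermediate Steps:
t(c, L) = 8
N(v, d) = -2 + v
X(N(6, -4))*t(6, 0) = (-2 + 6)*8 = 4*8 = 32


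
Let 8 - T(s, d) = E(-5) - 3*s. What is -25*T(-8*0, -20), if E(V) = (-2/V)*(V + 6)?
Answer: -190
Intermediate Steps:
E(V) = -2*(6 + V)/V (E(V) = (-2/V)*(6 + V) = -2*(6 + V)/V)
T(s, d) = 38/5 + 3*s (T(s, d) = 8 - ((-2 - 12/(-5)) - 3*s) = 8 - ((-2 - 12*(-⅕)) - 3*s) = 8 - ((-2 + 12/5) - 3*s) = 8 - (⅖ - 3*s) = 8 + (-⅖ + 3*s) = 38/5 + 3*s)
-25*T(-8*0, -20) = -25*(38/5 + 3*(-8*0)) = -25*(38/5 + 3*0) = -25*(38/5 + 0) = -25*38/5 = -190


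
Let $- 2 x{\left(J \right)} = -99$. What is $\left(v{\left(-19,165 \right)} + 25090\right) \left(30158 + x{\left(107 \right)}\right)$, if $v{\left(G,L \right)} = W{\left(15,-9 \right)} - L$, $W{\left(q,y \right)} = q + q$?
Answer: $\frac{1507656325}{2} \approx 7.5383 \cdot 10^{8}$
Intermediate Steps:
$W{\left(q,y \right)} = 2 q$
$x{\left(J \right)} = \frac{99}{2}$ ($x{\left(J \right)} = \left(- \frac{1}{2}\right) \left(-99\right) = \frac{99}{2}$)
$v{\left(G,L \right)} = 30 - L$ ($v{\left(G,L \right)} = 2 \cdot 15 - L = 30 - L$)
$\left(v{\left(-19,165 \right)} + 25090\right) \left(30158 + x{\left(107 \right)}\right) = \left(\left(30 - 165\right) + 25090\right) \left(30158 + \frac{99}{2}\right) = \left(\left(30 - 165\right) + 25090\right) \frac{60415}{2} = \left(-135 + 25090\right) \frac{60415}{2} = 24955 \cdot \frac{60415}{2} = \frac{1507656325}{2}$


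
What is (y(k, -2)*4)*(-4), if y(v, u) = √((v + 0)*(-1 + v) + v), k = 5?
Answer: -80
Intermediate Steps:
y(v, u) = √(v + v*(-1 + v)) (y(v, u) = √(v*(-1 + v) + v) = √(v + v*(-1 + v)))
(y(k, -2)*4)*(-4) = (√(5²)*4)*(-4) = (√25*4)*(-4) = (5*4)*(-4) = 20*(-4) = -80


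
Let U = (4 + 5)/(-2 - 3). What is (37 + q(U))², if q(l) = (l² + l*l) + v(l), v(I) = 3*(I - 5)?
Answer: 332929/625 ≈ 532.69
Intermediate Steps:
v(I) = -15 + 3*I (v(I) = 3*(-5 + I) = -15 + 3*I)
U = -9/5 (U = 9/(-5) = 9*(-⅕) = -9/5 ≈ -1.8000)
q(l) = -15 + 2*l² + 3*l (q(l) = (l² + l*l) + (-15 + 3*l) = (l² + l²) + (-15 + 3*l) = 2*l² + (-15 + 3*l) = -15 + 2*l² + 3*l)
(37 + q(U))² = (37 + (-15 + 2*(-9/5)² + 3*(-9/5)))² = (37 + (-15 + 2*(81/25) - 27/5))² = (37 + (-15 + 162/25 - 27/5))² = (37 - 348/25)² = (577/25)² = 332929/625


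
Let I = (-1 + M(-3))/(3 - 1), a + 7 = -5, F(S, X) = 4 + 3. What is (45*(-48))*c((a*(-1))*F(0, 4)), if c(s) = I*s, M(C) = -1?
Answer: 181440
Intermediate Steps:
F(S, X) = 7
a = -12 (a = -7 - 5 = -12)
I = -1 (I = (-1 - 1)/(3 - 1) = -2/2 = -2*1/2 = -1)
c(s) = -s
(45*(-48))*c((a*(-1))*F(0, 4)) = (45*(-48))*(-(-12*(-1))*7) = -(-2160)*12*7 = -(-2160)*84 = -2160*(-84) = 181440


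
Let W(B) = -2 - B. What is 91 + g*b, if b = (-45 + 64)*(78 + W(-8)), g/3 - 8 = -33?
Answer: -119609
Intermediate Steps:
g = -75 (g = 24 + 3*(-33) = 24 - 99 = -75)
b = 1596 (b = (-45 + 64)*(78 + (-2 - 1*(-8))) = 19*(78 + (-2 + 8)) = 19*(78 + 6) = 19*84 = 1596)
91 + g*b = 91 - 75*1596 = 91 - 119700 = -119609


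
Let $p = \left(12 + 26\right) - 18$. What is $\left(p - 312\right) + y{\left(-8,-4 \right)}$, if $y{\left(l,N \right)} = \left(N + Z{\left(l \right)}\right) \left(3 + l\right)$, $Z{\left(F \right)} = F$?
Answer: $-232$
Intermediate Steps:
$p = 20$ ($p = 38 - 18 = 20$)
$y{\left(l,N \right)} = \left(3 + l\right) \left(N + l\right)$ ($y{\left(l,N \right)} = \left(N + l\right) \left(3 + l\right) = \left(3 + l\right) \left(N + l\right)$)
$\left(p - 312\right) + y{\left(-8,-4 \right)} = \left(20 - 312\right) + \left(\left(-8\right)^{2} + 3 \left(-4\right) + 3 \left(-8\right) - -32\right) = -292 + \left(64 - 12 - 24 + 32\right) = -292 + 60 = -232$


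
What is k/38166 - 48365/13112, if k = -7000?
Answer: -968841295/250216296 ≈ -3.8720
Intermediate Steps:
k/38166 - 48365/13112 = -7000/38166 - 48365/13112 = -7000*1/38166 - 48365*1/13112 = -3500/19083 - 48365/13112 = -968841295/250216296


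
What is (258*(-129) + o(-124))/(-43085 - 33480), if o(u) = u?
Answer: 33406/76565 ≈ 0.43631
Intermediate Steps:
(258*(-129) + o(-124))/(-43085 - 33480) = (258*(-129) - 124)/(-43085 - 33480) = (-33282 - 124)/(-76565) = -33406*(-1/76565) = 33406/76565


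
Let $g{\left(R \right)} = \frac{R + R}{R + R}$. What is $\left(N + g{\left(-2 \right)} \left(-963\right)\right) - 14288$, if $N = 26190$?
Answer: $10939$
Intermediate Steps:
$g{\left(R \right)} = 1$ ($g{\left(R \right)} = \frac{2 R}{2 R} = 2 R \frac{1}{2 R} = 1$)
$\left(N + g{\left(-2 \right)} \left(-963\right)\right) - 14288 = \left(26190 + 1 \left(-963\right)\right) - 14288 = \left(26190 - 963\right) - 14288 = 25227 - 14288 = 10939$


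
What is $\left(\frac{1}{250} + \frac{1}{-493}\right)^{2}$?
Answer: $\frac{59049}{15190562500} \approx 3.8872 \cdot 10^{-6}$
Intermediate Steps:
$\left(\frac{1}{250} + \frac{1}{-493}\right)^{2} = \left(\frac{1}{250} - \frac{1}{493}\right)^{2} = \left(\frac{243}{123250}\right)^{2} = \frac{59049}{15190562500}$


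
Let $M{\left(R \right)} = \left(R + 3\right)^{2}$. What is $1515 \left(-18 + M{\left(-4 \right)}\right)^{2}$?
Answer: $437835$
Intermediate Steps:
$M{\left(R \right)} = \left(3 + R\right)^{2}$
$1515 \left(-18 + M{\left(-4 \right)}\right)^{2} = 1515 \left(-18 + \left(3 - 4\right)^{2}\right)^{2} = 1515 \left(-18 + \left(-1\right)^{2}\right)^{2} = 1515 \left(-18 + 1\right)^{2} = 1515 \left(-17\right)^{2} = 1515 \cdot 289 = 437835$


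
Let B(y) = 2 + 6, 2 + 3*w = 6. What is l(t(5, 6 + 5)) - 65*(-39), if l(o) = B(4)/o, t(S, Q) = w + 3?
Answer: 32979/13 ≈ 2536.8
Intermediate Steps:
w = 4/3 (w = -2/3 + (1/3)*6 = -2/3 + 2 = 4/3 ≈ 1.3333)
B(y) = 8
t(S, Q) = 13/3 (t(S, Q) = 4/3 + 3 = 13/3)
l(o) = 8/o
l(t(5, 6 + 5)) - 65*(-39) = 8/(13/3) - 65*(-39) = 8*(3/13) + 2535 = 24/13 + 2535 = 32979/13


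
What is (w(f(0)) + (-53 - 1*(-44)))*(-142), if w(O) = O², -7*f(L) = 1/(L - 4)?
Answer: 500905/392 ≈ 1277.8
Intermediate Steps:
f(L) = -1/(7*(-4 + L)) (f(L) = -1/(7*(L - 4)) = -1/(7*(-4 + L)))
(w(f(0)) + (-53 - 1*(-44)))*(-142) = ((-1/(-28 + 7*0))² + (-53 - 1*(-44)))*(-142) = ((-1/(-28 + 0))² + (-53 + 44))*(-142) = ((-1/(-28))² - 9)*(-142) = ((-1*(-1/28))² - 9)*(-142) = ((1/28)² - 9)*(-142) = (1/784 - 9)*(-142) = -7055/784*(-142) = 500905/392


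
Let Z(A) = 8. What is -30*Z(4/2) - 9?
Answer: -249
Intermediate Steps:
-30*Z(4/2) - 9 = -30*8 - 9 = -240 - 9 = -249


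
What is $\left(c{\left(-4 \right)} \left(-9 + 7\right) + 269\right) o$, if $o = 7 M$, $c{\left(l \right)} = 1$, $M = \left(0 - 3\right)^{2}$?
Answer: $16821$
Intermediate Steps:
$M = 9$ ($M = \left(-3\right)^{2} = 9$)
$o = 63$ ($o = 7 \cdot 9 = 63$)
$\left(c{\left(-4 \right)} \left(-9 + 7\right) + 269\right) o = \left(1 \left(-9 + 7\right) + 269\right) 63 = \left(1 \left(-2\right) + 269\right) 63 = \left(-2 + 269\right) 63 = 267 \cdot 63 = 16821$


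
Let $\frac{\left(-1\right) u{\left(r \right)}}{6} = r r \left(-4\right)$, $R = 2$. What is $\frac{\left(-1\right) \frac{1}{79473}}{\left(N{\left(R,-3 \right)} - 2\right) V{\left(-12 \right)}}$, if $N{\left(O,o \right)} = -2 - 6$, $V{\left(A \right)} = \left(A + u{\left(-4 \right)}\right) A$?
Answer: $- \frac{1}{3547674720} \approx -2.8187 \cdot 10^{-10}$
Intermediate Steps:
$u{\left(r \right)} = 24 r^{2}$ ($u{\left(r \right)} = - 6 r r \left(-4\right) = - 6 r^{2} \left(-4\right) = - 6 \left(- 4 r^{2}\right) = 24 r^{2}$)
$V{\left(A \right)} = A \left(384 + A\right)$ ($V{\left(A \right)} = \left(A + 24 \left(-4\right)^{2}\right) A = \left(A + 24 \cdot 16\right) A = \left(A + 384\right) A = \left(384 + A\right) A = A \left(384 + A\right)$)
$N{\left(O,o \right)} = -8$
$\frac{\left(-1\right) \frac{1}{79473}}{\left(N{\left(R,-3 \right)} - 2\right) V{\left(-12 \right)}} = \frac{\left(-1\right) \frac{1}{79473}}{\left(-8 - 2\right) \left(- 12 \left(384 - 12\right)\right)} = \frac{\left(-1\right) \frac{1}{79473}}{\left(-10\right) \left(\left(-12\right) 372\right)} = - \frac{1}{79473 \left(\left(-10\right) \left(-4464\right)\right)} = - \frac{1}{79473 \cdot 44640} = \left(- \frac{1}{79473}\right) \frac{1}{44640} = - \frac{1}{3547674720}$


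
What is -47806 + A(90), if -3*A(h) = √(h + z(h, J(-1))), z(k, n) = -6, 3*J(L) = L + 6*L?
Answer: -47806 - 2*√21/3 ≈ -47809.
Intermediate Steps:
J(L) = 7*L/3 (J(L) = (L + 6*L)/3 = (7*L)/3 = 7*L/3)
A(h) = -√(-6 + h)/3 (A(h) = -√(h - 6)/3 = -√(-6 + h)/3)
-47806 + A(90) = -47806 - √(-6 + 90)/3 = -47806 - 2*√21/3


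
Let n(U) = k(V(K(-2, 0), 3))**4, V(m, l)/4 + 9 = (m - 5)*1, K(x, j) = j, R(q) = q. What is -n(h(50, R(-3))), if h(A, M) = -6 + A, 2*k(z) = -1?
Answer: -1/16 ≈ -0.062500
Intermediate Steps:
V(m, l) = -56 + 4*m (V(m, l) = -36 + 4*((m - 5)*1) = -36 + 4*((-5 + m)*1) = -36 + 4*(-5 + m) = -36 + (-20 + 4*m) = -56 + 4*m)
k(z) = -1/2 (k(z) = (1/2)*(-1) = -1/2)
n(U) = 1/16 (n(U) = (-1/2)**4 = 1/16)
-n(h(50, R(-3))) = -1*1/16 = -1/16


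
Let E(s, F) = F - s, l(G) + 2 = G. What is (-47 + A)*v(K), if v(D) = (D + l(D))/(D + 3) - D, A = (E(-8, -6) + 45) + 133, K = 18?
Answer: -6536/3 ≈ -2178.7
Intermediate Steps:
l(G) = -2 + G
A = 180 (A = ((-6 - 1*(-8)) + 45) + 133 = ((-6 + 8) + 45) + 133 = (2 + 45) + 133 = 47 + 133 = 180)
v(D) = -D + (-2 + 2*D)/(3 + D) (v(D) = (D + (-2 + D))/(D + 3) - D = (-2 + 2*D)/(3 + D) - D = -D + (-2 + 2*D)/(3 + D))
(-47 + A)*v(K) = (-47 + 180)*((-2 - 1*18 - 1*18²)/(3 + 18)) = 133*((-2 - 18 - 1*324)/21) = 133*((-2 - 18 - 324)/21) = 133*((1/21)*(-344)) = 133*(-344/21) = -6536/3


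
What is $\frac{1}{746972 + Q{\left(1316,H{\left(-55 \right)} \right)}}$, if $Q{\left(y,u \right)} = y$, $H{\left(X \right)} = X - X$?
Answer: $\frac{1}{748288} \approx 1.3364 \cdot 10^{-6}$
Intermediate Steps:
$H{\left(X \right)} = 0$
$\frac{1}{746972 + Q{\left(1316,H{\left(-55 \right)} \right)}} = \frac{1}{746972 + 1316} = \frac{1}{748288}$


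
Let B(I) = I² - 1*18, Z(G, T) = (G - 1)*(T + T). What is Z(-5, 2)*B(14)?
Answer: -4272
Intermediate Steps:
Z(G, T) = 2*T*(-1 + G) (Z(G, T) = (-1 + G)*(2*T) = 2*T*(-1 + G))
B(I) = -18 + I² (B(I) = I² - 18 = -18 + I²)
Z(-5, 2)*B(14) = (2*2*(-1 - 5))*(-18 + 14²) = (2*2*(-6))*(-18 + 196) = -24*178 = -4272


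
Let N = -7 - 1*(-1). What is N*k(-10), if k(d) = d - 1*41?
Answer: 306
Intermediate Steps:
N = -6 (N = -7 + 1 = -6)
k(d) = -41 + d (k(d) = d - 41 = -41 + d)
N*k(-10) = -6*(-41 - 10) = -6*(-51) = 306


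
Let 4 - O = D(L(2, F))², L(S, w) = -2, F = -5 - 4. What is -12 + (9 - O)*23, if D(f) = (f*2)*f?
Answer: 1575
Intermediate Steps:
F = -9
D(f) = 2*f² (D(f) = (2*f)*f = 2*f²)
O = -60 (O = 4 - (2*(-2)²)² = 4 - (2*4)² = 4 - 1*8² = 4 - 1*64 = 4 - 64 = -60)
-12 + (9 - O)*23 = -12 + (9 - 1*(-60))*23 = -12 + (9 + 60)*23 = -12 + 69*23 = -12 + 1587 = 1575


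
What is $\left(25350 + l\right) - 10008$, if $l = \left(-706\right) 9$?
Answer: $8988$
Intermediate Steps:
$l = -6354$
$\left(25350 + l\right) - 10008 = \left(25350 - 6354\right) - 10008 = 18996 - 10008 = 8988$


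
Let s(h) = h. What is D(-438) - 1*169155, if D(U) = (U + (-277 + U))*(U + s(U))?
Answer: 840873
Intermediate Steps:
D(U) = 2*U*(-277 + 2*U) (D(U) = (U + (-277 + U))*(U + U) = (-277 + 2*U)*(2*U) = 2*U*(-277 + 2*U))
D(-438) - 1*169155 = 2*(-438)*(-277 + 2*(-438)) - 1*169155 = 2*(-438)*(-277 - 876) - 169155 = 2*(-438)*(-1153) - 169155 = 1010028 - 169155 = 840873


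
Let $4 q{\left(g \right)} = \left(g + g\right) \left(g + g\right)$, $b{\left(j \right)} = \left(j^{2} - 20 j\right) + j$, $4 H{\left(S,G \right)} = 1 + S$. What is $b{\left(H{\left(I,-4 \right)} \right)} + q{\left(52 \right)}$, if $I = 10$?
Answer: $\frac{42549}{16} \approx 2659.3$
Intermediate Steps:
$H{\left(S,G \right)} = \frac{1}{4} + \frac{S}{4}$ ($H{\left(S,G \right)} = \frac{1 + S}{4} = \frac{1}{4} + \frac{S}{4}$)
$b{\left(j \right)} = j^{2} - 19 j$
$q{\left(g \right)} = g^{2}$ ($q{\left(g \right)} = \frac{\left(g + g\right) \left(g + g\right)}{4} = \frac{2 g 2 g}{4} = \frac{4 g^{2}}{4} = g^{2}$)
$b{\left(H{\left(I,-4 \right)} \right)} + q{\left(52 \right)} = \left(\frac{1}{4} + \frac{1}{4} \cdot 10\right) \left(-19 + \left(\frac{1}{4} + \frac{1}{4} \cdot 10\right)\right) + 52^{2} = \left(\frac{1}{4} + \frac{5}{2}\right) \left(-19 + \left(\frac{1}{4} + \frac{5}{2}\right)\right) + 2704 = \frac{11 \left(-19 + \frac{11}{4}\right)}{4} + 2704 = \frac{11}{4} \left(- \frac{65}{4}\right) + 2704 = - \frac{715}{16} + 2704 = \frac{42549}{16}$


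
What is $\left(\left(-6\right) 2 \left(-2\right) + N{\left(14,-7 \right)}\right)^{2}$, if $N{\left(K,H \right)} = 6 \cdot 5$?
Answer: $2916$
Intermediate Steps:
$N{\left(K,H \right)} = 30$
$\left(\left(-6\right) 2 \left(-2\right) + N{\left(14,-7 \right)}\right)^{2} = \left(\left(-6\right) 2 \left(-2\right) + 30\right)^{2} = \left(\left(-12\right) \left(-2\right) + 30\right)^{2} = \left(24 + 30\right)^{2} = 54^{2} = 2916$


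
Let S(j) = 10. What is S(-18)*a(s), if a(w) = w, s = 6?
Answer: 60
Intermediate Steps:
S(-18)*a(s) = 10*6 = 60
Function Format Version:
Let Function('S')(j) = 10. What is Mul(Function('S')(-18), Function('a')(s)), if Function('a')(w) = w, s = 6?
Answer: 60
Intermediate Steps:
Mul(Function('S')(-18), Function('a')(s)) = Mul(10, 6) = 60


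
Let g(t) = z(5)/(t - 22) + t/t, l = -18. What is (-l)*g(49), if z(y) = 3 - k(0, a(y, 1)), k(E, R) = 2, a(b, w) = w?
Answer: 56/3 ≈ 18.667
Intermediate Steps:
z(y) = 1 (z(y) = 3 - 1*2 = 3 - 2 = 1)
g(t) = 1 + 1/(-22 + t) (g(t) = 1/(t - 22) + t/t = 1/(-22 + t) + 1 = 1 + 1/(-22 + t))
(-l)*g(49) = (-1*(-18))*((-21 + 49)/(-22 + 49)) = 18*(28/27) = 56/3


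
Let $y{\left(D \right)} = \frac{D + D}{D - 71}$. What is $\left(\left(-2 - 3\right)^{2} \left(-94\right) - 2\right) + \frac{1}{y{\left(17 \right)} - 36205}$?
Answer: $- \frac{2299202331}{977552} \approx -2352.0$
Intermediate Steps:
$y{\left(D \right)} = \frac{2 D}{-71 + D}$
$\left(\left(-2 - 3\right)^{2} \left(-94\right) - 2\right) + \frac{1}{y{\left(17 \right)} - 36205} = \left(\left(-2 - 3\right)^{2} \left(-94\right) - 2\right) + \frac{1}{2 \cdot 17 \frac{1}{-71 + 17} - 36205} = \left(\left(-5\right)^{2} \left(-94\right) - 2\right) + \frac{1}{2 \cdot 17 \frac{1}{-54} - 36205} = \left(25 \left(-94\right) - 2\right) + \frac{1}{2 \cdot 17 \left(- \frac{1}{54}\right) - 36205} = \left(-2350 - 2\right) + \frac{1}{- \frac{17}{27} - 36205} = -2352 + \frac{1}{- \frac{977552}{27}} = -2352 - \frac{27}{977552} = - \frac{2299202331}{977552}$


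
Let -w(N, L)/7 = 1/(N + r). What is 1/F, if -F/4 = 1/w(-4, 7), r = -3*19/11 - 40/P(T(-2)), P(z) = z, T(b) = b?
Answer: 11/68 ≈ 0.16176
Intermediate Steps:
r = 163/11 (r = -3*19/11 - 40/(-2) = -57*1/11 - 40*(-½) = -57/11 + 20 = 163/11 ≈ 14.818)
w(N, L) = -7/(163/11 + N) (w(N, L) = -7/(N + 163/11) = -7/(163/11 + N))
F = 68/11 (F = -4/((-77/(163 + 11*(-4)))) = -4/((-77/(163 - 44))) = -4/((-77/119)) = -4/((-77*1/119)) = -4/(-11/17) = -4*(-17/11) = 68/11 ≈ 6.1818)
1/F = 1/(68/11) = 11/68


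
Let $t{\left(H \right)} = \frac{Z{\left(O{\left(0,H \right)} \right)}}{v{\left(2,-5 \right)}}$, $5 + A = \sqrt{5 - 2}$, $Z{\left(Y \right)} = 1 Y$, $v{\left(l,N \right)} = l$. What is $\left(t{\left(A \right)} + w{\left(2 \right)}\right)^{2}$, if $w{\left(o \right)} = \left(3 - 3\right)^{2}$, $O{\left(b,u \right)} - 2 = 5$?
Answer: $\frac{49}{4} \approx 12.25$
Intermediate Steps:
$O{\left(b,u \right)} = 7$ ($O{\left(b,u \right)} = 2 + 5 = 7$)
$Z{\left(Y \right)} = Y$
$A = -5 + \sqrt{3}$ ($A = -5 + \sqrt{5 - 2} = -5 + \sqrt{3} \approx -3.2679$)
$t{\left(H \right)} = \frac{7}{2}$
$w{\left(o \right)} = 0$ ($w{\left(o \right)} = 0^{2} = 0$)
$\left(t{\left(A \right)} + w{\left(2 \right)}\right)^{2} = \left(\frac{7}{2} + 0\right)^{2} = \left(\frac{7}{2}\right)^{2} = \frac{49}{4}$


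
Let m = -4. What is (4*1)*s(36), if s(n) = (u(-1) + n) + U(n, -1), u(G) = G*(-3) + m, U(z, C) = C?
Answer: 136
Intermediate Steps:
u(G) = -4 - 3*G (u(G) = G*(-3) - 4 = -3*G - 4 = -4 - 3*G)
s(n) = -2 + n (s(n) = ((-4 - 3*(-1)) + n) - 1 = ((-4 + 3) + n) - 1 = (-1 + n) - 1 = -2 + n)
(4*1)*s(36) = (4*1)*(-2 + 36) = 4*34 = 136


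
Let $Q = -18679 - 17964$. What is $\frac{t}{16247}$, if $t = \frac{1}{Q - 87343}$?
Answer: $- \frac{1}{2014400542} \approx -4.9643 \cdot 10^{-10}$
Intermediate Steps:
$Q = -36643$
$t = - \frac{1}{123986}$ ($t = \frac{1}{-36643 - 87343} = \frac{1}{-123986} = - \frac{1}{123986} \approx -8.0654 \cdot 10^{-6}$)
$\frac{t}{16247} = - \frac{1}{123986 \cdot 16247} = \left(- \frac{1}{123986}\right) \frac{1}{16247} = - \frac{1}{2014400542}$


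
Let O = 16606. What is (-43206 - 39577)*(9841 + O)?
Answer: -2189362001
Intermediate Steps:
(-43206 - 39577)*(9841 + O) = (-43206 - 39577)*(9841 + 16606) = -82783*26447 = -2189362001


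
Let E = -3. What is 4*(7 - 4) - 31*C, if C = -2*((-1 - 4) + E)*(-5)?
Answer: 2492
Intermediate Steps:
C = -80 (C = -2*((-1 - 4) - 3)*(-5) = -2*(-5 - 3)*(-5) = -2*(-8)*(-5) = 16*(-5) = -80)
4*(7 - 4) - 31*C = 4*(7 - 4) - 31*(-80) = 4*3 + 2480 = 12 + 2480 = 2492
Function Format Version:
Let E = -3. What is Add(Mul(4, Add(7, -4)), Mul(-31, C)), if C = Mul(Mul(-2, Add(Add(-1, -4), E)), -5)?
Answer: 2492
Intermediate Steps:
C = -80 (C = Mul(Mul(-2, Add(Add(-1, -4), -3)), -5) = Mul(Mul(-2, Add(-5, -3)), -5) = Mul(Mul(-2, -8), -5) = Mul(16, -5) = -80)
Add(Mul(4, Add(7, -4)), Mul(-31, C)) = Add(Mul(4, Add(7, -4)), Mul(-31, -80)) = Add(Mul(4, 3), 2480) = Add(12, 2480) = 2492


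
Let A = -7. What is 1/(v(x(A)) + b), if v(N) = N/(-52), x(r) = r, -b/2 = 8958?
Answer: -52/931625 ≈ -5.5816e-5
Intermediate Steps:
b = -17916 (b = -2*8958 = -17916)
v(N) = -N/52 (v(N) = N*(-1/52) = -N/52)
1/(v(x(A)) + b) = 1/(-1/52*(-7) - 17916) = 1/(7/52 - 17916) = 1/(-931625/52) = -52/931625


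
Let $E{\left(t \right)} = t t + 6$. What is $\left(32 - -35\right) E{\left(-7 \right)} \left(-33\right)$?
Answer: $-121605$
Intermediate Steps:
$E{\left(t \right)} = 6 + t^{2}$ ($E{\left(t \right)} = t^{2} + 6 = 6 + t^{2}$)
$\left(32 - -35\right) E{\left(-7 \right)} \left(-33\right) = \left(32 - -35\right) \left(6 + \left(-7\right)^{2}\right) \left(-33\right) = \left(32 + 35\right) \left(6 + 49\right) \left(-33\right) = 67 \cdot 55 \left(-33\right) = 3685 \left(-33\right) = -121605$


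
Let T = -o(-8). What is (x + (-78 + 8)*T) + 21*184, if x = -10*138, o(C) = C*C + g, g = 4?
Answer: 7244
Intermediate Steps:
o(C) = 4 + C² (o(C) = C*C + 4 = C² + 4 = 4 + C²)
T = -68 (T = -(4 + (-8)²) = -(4 + 64) = -1*68 = -68)
x = -1380 (x = -1*1380 = -1380)
(x + (-78 + 8)*T) + 21*184 = (-1380 + (-78 + 8)*(-68)) + 21*184 = (-1380 - 70*(-68)) + 3864 = (-1380 + 4760) + 3864 = 3380 + 3864 = 7244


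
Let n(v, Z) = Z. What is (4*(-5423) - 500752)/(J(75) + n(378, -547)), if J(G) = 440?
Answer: 522444/107 ≈ 4882.7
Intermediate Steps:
(4*(-5423) - 500752)/(J(75) + n(378, -547)) = (4*(-5423) - 500752)/(440 - 547) = (-21692 - 500752)/(-107) = -522444*(-1/107) = 522444/107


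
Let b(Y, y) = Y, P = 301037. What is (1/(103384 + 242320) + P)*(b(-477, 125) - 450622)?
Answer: -46945735366908851/345704 ≈ -1.3580e+11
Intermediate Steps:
(1/(103384 + 242320) + P)*(b(-477, 125) - 450622) = (1/(103384 + 242320) + 301037)*(-477 - 450622) = (1/345704 + 301037)*(-451099) = (104069695049/345704)*(-451099) = -46945735366908851/345704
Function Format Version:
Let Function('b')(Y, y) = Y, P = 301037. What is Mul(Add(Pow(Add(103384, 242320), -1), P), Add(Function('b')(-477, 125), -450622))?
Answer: Rational(-46945735366908851, 345704) ≈ -1.3580e+11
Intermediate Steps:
Mul(Add(Pow(Add(103384, 242320), -1), P), Add(Function('b')(-477, 125), -450622)) = Mul(Add(Pow(Add(103384, 242320), -1), 301037), Add(-477, -450622)) = Mul(Add(Pow(345704, -1), 301037), -451099) = Mul(Add(Rational(1, 345704), 301037), -451099) = Mul(Rational(104069695049, 345704), -451099) = Rational(-46945735366908851, 345704)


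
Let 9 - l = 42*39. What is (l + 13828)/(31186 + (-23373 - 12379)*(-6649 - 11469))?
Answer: 12199/647785922 ≈ 1.8832e-5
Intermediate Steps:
l = -1629 (l = 9 - 42*39 = 9 - 1*1638 = 9 - 1638 = -1629)
(l + 13828)/(31186 + (-23373 - 12379)*(-6649 - 11469)) = (-1629 + 13828)/(31186 + (-23373 - 12379)*(-6649 - 11469)) = 12199/(31186 - 35752*(-18118)) = 12199/(31186 + 647754736) = 12199/647785922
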